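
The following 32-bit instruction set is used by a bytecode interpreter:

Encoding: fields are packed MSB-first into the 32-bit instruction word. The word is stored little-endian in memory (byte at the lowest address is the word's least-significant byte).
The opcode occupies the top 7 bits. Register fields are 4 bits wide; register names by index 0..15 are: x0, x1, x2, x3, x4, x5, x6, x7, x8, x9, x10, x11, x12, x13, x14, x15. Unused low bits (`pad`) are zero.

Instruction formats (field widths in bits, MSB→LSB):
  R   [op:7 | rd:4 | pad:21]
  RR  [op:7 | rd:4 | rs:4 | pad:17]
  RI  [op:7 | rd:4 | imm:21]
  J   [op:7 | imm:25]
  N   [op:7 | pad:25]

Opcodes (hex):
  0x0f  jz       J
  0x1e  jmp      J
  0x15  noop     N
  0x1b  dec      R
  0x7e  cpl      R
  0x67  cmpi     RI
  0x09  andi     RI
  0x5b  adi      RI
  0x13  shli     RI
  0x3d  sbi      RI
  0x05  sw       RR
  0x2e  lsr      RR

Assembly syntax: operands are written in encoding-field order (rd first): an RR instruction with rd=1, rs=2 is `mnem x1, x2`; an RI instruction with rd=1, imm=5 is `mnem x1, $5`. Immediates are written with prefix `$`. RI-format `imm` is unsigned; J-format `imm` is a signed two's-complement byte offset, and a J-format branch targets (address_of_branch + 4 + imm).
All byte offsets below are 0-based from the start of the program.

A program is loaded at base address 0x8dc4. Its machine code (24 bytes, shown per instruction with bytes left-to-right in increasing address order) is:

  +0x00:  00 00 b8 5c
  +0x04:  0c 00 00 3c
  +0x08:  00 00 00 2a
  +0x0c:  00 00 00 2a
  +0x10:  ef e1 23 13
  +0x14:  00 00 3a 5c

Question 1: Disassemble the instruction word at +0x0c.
off 0x0c: read 00 00 00 2a as little → 0x2a000000
  top 7b → 0x15 → noop [N]

noop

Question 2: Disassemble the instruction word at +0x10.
+0x10: ef e1 23 13 ⇒ word 0x1323e1ef (little)
  opcode bits[31:25]=0x9: andi/RI
  rd@[24:21]=0x9 ⇒ x9
  imm@[20:0]=0x3e1ef ⇒ $254447

andi x9, $254447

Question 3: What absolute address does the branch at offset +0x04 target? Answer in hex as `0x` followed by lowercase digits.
0x8dd8

+0x04: 0c 00 00 3c ⇒ word 0x3c00000c (little)
  op=0x3c00000c>>25=0x1e ⇒ jmp (J)
  imm@[24:0]=0xc ⇒ $12
  target = base 0x8dc4 + off 0x04 + 4 + imm 12 = 0x8dd8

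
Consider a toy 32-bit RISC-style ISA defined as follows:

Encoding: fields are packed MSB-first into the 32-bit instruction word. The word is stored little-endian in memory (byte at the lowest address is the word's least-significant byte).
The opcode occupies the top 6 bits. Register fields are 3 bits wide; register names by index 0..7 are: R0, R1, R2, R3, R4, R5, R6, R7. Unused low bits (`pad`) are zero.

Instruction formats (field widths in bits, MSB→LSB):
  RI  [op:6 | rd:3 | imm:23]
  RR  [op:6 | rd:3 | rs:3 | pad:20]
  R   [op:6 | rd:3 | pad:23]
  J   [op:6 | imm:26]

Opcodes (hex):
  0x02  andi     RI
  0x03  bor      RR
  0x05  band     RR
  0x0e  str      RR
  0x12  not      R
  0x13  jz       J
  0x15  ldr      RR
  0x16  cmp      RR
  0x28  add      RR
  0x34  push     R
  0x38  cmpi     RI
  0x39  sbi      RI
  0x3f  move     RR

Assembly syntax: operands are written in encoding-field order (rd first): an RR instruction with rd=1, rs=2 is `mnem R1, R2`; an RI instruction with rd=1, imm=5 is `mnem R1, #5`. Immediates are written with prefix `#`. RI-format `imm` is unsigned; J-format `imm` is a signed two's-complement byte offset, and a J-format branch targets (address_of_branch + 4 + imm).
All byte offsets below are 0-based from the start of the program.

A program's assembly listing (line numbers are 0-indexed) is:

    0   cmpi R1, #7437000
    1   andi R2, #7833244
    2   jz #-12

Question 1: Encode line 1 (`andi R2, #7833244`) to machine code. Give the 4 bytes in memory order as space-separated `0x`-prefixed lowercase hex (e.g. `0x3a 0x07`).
0x9c 0x86 0x77 0x09

1. andi fields op=0x2:6|rd=2:3|imm=7833244:23 → word 0977869ch → 9c 86 77 09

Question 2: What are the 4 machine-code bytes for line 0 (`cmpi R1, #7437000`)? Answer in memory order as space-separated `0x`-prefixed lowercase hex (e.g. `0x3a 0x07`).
line 0 (cmpi): pack op=0x38:6|rd=1:3|imm=7437000:23 = 0xe0f17ac8; little→ c8 7a f1 e0

0xc8 0x7a 0xf1 0xe0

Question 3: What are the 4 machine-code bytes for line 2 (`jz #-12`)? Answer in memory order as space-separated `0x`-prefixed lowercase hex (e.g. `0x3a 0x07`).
0xf4 0xff 0xff 0x4f

L2: jz op=0x13:6|imm=-12:26 ⇒ 0x4ffffff4 ⇒ little f4 ff ff 4f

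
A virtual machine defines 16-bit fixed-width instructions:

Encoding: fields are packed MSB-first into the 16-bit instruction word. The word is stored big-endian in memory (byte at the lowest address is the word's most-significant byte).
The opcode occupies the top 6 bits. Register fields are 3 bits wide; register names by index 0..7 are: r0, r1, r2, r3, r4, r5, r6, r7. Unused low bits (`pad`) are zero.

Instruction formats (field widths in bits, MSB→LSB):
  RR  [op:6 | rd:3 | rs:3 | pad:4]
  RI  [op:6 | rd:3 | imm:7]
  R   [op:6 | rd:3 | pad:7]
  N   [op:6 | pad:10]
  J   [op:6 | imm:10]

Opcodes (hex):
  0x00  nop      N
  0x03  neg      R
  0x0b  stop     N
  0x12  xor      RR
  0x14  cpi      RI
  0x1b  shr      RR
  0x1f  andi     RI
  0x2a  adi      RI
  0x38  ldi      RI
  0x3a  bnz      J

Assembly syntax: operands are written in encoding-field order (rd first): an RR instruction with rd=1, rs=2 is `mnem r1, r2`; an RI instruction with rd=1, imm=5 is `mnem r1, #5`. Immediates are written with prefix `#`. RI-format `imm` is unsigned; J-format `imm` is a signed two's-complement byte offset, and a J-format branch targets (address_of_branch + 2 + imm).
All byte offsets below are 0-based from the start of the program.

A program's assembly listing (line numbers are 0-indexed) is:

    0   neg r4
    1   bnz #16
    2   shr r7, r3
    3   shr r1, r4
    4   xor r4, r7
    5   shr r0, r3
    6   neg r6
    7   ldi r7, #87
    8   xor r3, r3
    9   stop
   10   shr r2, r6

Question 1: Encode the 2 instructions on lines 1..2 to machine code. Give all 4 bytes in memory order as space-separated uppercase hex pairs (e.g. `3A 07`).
E8 10 6F B0

1. bnz fields op=0x3a:6|imm=16:10 → word e810h → e8 10
2. shr fields op=0x1b:6|rd=7:3|rs=3:3|pad=0:4 → word 6fb0h → 6f b0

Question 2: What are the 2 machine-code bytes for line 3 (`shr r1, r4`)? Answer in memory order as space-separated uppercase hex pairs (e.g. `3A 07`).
6C C0

line 3 (shr): pack op=0x1b:6|rd=1:3|rs=4:3|pad=0:4 = 0x6cc0; big→ 6c c0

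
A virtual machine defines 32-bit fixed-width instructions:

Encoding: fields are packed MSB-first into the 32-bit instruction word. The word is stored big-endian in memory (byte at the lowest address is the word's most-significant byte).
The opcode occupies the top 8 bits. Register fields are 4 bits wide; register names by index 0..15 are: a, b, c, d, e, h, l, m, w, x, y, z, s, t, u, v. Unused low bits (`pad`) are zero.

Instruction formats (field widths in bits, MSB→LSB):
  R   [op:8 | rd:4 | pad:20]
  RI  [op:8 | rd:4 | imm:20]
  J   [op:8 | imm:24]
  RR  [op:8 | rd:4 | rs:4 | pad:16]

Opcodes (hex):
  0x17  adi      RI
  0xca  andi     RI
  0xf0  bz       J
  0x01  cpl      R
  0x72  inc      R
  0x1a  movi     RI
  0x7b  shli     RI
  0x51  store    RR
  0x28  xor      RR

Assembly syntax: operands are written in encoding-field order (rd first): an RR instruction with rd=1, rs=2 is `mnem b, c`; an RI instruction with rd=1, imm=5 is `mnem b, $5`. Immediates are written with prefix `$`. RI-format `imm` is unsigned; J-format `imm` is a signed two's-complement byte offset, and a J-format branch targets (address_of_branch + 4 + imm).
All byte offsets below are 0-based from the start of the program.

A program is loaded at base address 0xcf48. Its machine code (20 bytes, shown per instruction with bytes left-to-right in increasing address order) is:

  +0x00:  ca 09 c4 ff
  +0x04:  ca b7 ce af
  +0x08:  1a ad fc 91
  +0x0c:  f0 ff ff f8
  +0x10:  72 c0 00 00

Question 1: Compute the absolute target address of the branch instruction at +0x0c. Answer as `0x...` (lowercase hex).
off 0x0c: read f0 ff ff f8 as big → 0xf0fffff8
  top 8b → 0xf0 → bz [J]
  imm@[23:0]=0xfffff8 (s24→-8) ⇒ $-8
  target = base 0xcf48 + off 0x0c + 4 + imm -8 = 0xcf50

0xcf50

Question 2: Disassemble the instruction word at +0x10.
@+10  big-endian(72 c0 00 00) = 0x72c00000
  op=0x72c00000>>24=0x72 ⇒ inc (R)
  rd@[23:20]=0xc ⇒ s

inc s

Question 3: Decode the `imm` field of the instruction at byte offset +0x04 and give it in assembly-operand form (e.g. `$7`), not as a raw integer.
$511663

[04] ca b7 ce af → 0xcab7ceaf
  op=0xcab7ceaf>>24=0xca ⇒ andi (RI)
  [23:20] rd=11 = z
  [19:0] imm=511663 = $511663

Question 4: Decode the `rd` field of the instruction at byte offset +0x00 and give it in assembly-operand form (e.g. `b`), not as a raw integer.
a

@+00  big-endian(ca 09 c4 ff) = 0xca09c4ff
  opcode bits[31:24]=0xca: andi/RI
  rd: (w>>20)&0xf=0x0 → a
  imm: (w>>0)&0xfffff=0x9c4ff → $640255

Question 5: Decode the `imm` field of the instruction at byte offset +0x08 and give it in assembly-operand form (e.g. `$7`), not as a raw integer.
+0x08: 1a ad fc 91 ⇒ word 0x1aadfc91 (big)
  op=0x1aadfc91>>24=0x1a ⇒ movi (RI)
  [23:20] rd=10 = y
  [19:0] imm=916625 = $916625

$916625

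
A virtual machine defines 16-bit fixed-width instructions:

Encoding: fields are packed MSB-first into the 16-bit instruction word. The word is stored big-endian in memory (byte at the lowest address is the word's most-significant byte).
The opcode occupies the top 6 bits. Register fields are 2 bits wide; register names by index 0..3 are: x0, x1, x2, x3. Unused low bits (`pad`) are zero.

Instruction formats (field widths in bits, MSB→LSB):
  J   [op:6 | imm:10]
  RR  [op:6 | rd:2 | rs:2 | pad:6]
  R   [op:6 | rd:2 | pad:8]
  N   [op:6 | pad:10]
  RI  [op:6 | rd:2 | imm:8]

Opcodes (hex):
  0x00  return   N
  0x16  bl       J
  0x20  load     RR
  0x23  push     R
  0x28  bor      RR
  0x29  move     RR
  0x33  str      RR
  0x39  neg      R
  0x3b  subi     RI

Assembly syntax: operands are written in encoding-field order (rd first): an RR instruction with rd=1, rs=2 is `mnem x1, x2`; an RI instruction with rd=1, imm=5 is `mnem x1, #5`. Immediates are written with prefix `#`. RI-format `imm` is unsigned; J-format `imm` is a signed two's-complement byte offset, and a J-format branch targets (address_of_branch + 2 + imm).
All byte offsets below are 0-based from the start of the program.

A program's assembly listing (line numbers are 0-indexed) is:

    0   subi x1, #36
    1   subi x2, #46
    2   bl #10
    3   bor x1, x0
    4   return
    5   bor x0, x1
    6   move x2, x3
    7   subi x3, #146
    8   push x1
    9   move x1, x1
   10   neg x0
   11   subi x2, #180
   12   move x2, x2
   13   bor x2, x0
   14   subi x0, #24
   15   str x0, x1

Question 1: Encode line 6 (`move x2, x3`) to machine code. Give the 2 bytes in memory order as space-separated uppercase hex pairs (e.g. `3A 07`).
A6 C0

line 6 (move): pack op=0x29:6|rd=2:2|rs=3:2|pad=0:6 = 0xa6c0; big→ a6 c0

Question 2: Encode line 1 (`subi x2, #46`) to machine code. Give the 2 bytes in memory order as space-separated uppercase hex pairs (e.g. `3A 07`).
1. subi fields op=0x3b:6|rd=2:2|imm=46:8 → word ee2eh → ee 2e

EE 2E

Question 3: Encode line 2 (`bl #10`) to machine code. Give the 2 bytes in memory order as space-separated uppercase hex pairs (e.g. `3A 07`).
line 2 (bl): pack op=0x16:6|imm=10:10 = 0x580a; big→ 58 0a

58 0A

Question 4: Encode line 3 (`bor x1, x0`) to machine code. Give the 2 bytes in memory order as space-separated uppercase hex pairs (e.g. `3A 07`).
line 3 (bor): pack op=0x28:6|rd=1:2|rs=0:2|pad=0:6 = 0xa100; big→ a1 00

A1 00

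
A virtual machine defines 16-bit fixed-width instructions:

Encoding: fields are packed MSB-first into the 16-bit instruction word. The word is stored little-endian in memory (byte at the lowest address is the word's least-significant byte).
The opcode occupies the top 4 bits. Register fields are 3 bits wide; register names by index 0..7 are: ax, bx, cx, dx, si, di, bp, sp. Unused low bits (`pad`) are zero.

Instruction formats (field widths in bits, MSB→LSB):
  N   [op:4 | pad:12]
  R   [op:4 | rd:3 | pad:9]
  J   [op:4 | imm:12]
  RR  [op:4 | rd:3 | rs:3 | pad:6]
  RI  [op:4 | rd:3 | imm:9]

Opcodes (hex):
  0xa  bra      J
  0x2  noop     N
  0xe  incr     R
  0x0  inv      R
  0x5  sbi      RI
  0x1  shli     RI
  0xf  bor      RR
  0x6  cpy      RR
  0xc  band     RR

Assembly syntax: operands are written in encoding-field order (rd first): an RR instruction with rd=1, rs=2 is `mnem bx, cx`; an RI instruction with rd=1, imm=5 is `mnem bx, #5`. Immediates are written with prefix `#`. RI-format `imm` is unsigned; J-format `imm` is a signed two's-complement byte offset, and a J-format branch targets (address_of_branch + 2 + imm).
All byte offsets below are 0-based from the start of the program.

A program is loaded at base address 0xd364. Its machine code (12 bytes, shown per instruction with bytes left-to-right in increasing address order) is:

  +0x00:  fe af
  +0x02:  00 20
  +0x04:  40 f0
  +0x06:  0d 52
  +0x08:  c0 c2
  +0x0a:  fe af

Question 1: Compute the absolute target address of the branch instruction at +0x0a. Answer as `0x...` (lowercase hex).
0xd36e

+0x0a: fe af ⇒ word 0xaffe (little)
  top 4b → 0xa → bra [J]
  [11:0] imm=4094 (s12→-2) = #-2
  target = base 0xd364 + off 0x0a + 2 + imm -2 = 0xd36e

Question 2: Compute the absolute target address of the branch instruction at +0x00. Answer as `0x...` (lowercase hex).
@+00  little-endian(fe af) = 0xaffe
  op=0xaffe>>12=0xa ⇒ bra (J)
  imm: (w>>0)&0xfff=0xffe (s12→-2) → #-2
  target = base 0xd364 + off 0x00 + 2 + imm -2 = 0xd364

0xd364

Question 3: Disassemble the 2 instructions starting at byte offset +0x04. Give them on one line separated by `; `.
[04] 40 f0 → 0xf040
  top 4b → 0xf → bor [RR]
  rd@[11:9]=0x0 ⇒ ax
  rs@[8:6]=0x1 ⇒ bx
[06] 0d 52 → 0x520d
  top 4b → 0x5 → sbi [RI]
  rd@[11:9]=0x1 ⇒ bx
  imm@[8:0]=0xd ⇒ #13

bor ax, bx; sbi bx, #13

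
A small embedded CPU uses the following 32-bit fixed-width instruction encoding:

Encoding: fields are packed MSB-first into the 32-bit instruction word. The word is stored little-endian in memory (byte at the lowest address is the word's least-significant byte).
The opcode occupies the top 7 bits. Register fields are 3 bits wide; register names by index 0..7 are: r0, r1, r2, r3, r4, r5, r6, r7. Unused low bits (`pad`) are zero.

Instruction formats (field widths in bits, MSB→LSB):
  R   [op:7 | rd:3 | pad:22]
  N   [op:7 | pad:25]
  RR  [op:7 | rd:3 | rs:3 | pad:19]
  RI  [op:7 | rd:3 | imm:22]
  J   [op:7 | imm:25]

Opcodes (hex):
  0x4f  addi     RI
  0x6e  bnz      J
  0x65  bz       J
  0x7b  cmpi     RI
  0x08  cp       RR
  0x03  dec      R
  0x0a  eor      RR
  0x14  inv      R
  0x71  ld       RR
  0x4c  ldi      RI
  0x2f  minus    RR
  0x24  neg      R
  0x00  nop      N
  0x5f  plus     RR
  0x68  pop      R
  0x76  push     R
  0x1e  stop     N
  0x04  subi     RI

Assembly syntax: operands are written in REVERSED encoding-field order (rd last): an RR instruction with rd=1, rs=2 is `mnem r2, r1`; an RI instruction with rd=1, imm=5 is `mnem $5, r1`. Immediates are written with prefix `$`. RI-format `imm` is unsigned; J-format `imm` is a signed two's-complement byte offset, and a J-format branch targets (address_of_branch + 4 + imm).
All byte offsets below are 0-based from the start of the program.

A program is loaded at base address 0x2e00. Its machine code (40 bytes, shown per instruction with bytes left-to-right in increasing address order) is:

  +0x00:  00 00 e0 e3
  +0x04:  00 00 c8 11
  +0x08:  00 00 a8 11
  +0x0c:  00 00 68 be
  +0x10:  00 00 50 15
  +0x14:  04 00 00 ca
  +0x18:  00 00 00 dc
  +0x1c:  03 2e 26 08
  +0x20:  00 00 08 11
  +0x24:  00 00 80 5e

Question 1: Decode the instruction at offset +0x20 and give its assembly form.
@+20  little-endian(00 00 08 11) = 0x11080000
  op=0x11080000>>25=0x8 ⇒ cp (RR)
  rd@[24:22]=0x4 ⇒ r4
  rs@[21:19]=0x1 ⇒ r1

cp r1, r4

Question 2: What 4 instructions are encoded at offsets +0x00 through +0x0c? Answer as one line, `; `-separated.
ld r4, r7; cp r1, r7; cp r5, r6; plus r5, r1

+0x00: 00 00 e0 e3 ⇒ word 0xe3e00000 (little)
  top 7b → 0x71 → ld [RR]
  rd: (w>>22)&0x7=0x7 → r7
  rs: (w>>19)&0x7=0x4 → r4
+0x04: 00 00 c8 11 ⇒ word 0x11c80000 (little)
  top 7b → 0x8 → cp [RR]
  rd: (w>>22)&0x7=0x7 → r7
  rs: (w>>19)&0x7=0x1 → r1
+0x08: 00 00 a8 11 ⇒ word 0x11a80000 (little)
  top 7b → 0x8 → cp [RR]
  rd: (w>>22)&0x7=0x6 → r6
  rs: (w>>19)&0x7=0x5 → r5
+0x0c: 00 00 68 be ⇒ word 0xbe680000 (little)
  top 7b → 0x5f → plus [RR]
  rd: (w>>22)&0x7=0x1 → r1
  rs: (w>>19)&0x7=0x5 → r5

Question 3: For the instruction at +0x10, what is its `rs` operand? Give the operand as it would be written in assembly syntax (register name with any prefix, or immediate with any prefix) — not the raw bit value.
r2

[10] 00 00 50 15 → 0x15500000
  opcode bits[31:25]=0xa: eor/RR
  rd@[24:22]=0x5 ⇒ r5
  rs@[21:19]=0x2 ⇒ r2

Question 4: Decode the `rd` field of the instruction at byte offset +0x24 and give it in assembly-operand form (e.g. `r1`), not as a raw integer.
r2

off 0x24: read 00 00 80 5e as little → 0x5e800000
  op=0x5e800000>>25=0x2f ⇒ minus (RR)
  rd: (w>>22)&0x7=0x2 → r2
  rs: (w>>19)&0x7=0x0 → r0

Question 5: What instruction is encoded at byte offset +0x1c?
subi $2502147, r0

+0x1c: 03 2e 26 08 ⇒ word 0x08262e03 (little)
  opcode bits[31:25]=0x4: subi/RI
  rd: (w>>22)&0x7=0x0 → r0
  imm: (w>>0)&0x3fffff=0x262e03 → $2502147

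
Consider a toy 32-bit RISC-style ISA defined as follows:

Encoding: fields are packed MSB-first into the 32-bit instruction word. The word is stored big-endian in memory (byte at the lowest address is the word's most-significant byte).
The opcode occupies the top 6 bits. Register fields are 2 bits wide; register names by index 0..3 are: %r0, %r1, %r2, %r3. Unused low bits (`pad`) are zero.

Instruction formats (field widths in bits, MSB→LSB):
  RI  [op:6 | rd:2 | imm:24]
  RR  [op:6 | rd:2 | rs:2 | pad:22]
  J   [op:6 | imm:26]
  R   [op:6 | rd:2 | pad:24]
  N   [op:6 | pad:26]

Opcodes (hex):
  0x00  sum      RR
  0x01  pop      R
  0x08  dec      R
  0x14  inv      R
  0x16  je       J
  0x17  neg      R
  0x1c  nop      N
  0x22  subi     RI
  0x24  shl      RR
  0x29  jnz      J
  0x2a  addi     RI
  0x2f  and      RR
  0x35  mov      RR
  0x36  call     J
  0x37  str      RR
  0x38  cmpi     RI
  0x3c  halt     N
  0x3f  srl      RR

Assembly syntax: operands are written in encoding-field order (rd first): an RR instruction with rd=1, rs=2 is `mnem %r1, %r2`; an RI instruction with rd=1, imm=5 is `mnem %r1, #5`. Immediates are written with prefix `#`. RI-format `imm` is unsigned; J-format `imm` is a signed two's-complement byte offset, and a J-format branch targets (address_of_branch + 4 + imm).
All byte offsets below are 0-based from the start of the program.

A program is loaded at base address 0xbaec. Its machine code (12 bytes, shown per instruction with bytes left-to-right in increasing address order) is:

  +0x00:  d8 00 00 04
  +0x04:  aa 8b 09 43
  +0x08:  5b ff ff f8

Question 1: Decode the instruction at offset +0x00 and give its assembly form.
call #4

[00] d8 00 00 04 → 0xd8000004
  op=0xd8000004>>26=0x36 ⇒ call (J)
  imm@[25:0]=0x4 ⇒ #4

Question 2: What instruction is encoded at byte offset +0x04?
[04] aa 8b 09 43 → 0xaa8b0943
  opcode bits[31:26]=0x2a: addi/RI
  [25:24] rd=2 = %r2
  [23:0] imm=9111875 = #9111875

addi %r2, #9111875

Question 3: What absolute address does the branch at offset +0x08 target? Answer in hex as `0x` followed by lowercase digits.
+0x08: 5b ff ff f8 ⇒ word 0x5bfffff8 (big)
  op=0x5bfffff8>>26=0x16 ⇒ je (J)
  imm: (w>>0)&0x3ffffff=0x3fffff8 (s26→-8) → #-8
  target = base 0xbaec + off 0x08 + 4 + imm -8 = 0xbaf0

0xbaf0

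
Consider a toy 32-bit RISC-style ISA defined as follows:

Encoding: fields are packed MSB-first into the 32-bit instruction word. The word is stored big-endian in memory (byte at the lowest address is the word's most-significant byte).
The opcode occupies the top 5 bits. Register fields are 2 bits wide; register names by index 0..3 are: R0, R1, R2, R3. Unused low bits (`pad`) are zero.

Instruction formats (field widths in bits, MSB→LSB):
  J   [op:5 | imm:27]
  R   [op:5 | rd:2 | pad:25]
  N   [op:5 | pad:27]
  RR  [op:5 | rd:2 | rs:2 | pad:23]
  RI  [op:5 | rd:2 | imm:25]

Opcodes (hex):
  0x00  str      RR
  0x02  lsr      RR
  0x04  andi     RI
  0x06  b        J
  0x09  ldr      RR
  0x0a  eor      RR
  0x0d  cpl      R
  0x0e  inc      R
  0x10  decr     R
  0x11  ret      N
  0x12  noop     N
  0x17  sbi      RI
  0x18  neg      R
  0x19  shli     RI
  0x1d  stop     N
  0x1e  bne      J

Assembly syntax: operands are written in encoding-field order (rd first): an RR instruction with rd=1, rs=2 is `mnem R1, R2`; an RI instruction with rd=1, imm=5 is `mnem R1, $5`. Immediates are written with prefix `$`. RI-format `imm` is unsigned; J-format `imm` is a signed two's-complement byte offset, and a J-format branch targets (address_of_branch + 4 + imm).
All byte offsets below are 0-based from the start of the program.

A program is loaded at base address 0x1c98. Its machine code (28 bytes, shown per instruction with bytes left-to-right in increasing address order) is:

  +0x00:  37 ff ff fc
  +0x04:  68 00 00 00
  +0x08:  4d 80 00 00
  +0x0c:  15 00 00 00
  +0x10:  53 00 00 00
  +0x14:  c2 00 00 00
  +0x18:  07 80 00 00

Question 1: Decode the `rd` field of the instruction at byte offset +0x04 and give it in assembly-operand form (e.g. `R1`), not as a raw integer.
R0

@+04  big-endian(68 00 00 00) = 0x68000000
  top 5b → 0xd → cpl [R]
  rd: (w>>25)&0x3=0x0 → R0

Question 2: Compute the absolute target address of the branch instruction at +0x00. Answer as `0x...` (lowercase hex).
0x1c98

off 0x00: read 37 ff ff fc as big → 0x37fffffc
  top 5b → 0x6 → b [J]
  imm@[26:0]=0x7fffffc (s27→-4) ⇒ $-4
  target = base 0x1c98 + off 0x00 + 4 + imm -4 = 0x1c98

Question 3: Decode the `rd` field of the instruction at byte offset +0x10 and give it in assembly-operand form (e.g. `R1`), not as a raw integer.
off 0x10: read 53 00 00 00 as big → 0x53000000
  op=0x53000000>>27=0xa ⇒ eor (RR)
  rd: (w>>25)&0x3=0x1 → R1
  rs: (w>>23)&0x3=0x2 → R2

R1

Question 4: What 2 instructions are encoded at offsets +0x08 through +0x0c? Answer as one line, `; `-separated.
+0x08: 4d 80 00 00 ⇒ word 0x4d800000 (big)
  opcode bits[31:27]=0x9: ldr/RR
  rd@[26:25]=0x2 ⇒ R2
  rs@[24:23]=0x3 ⇒ R3
+0x0c: 15 00 00 00 ⇒ word 0x15000000 (big)
  opcode bits[31:27]=0x2: lsr/RR
  rd@[26:25]=0x2 ⇒ R2
  rs@[24:23]=0x2 ⇒ R2

ldr R2, R3; lsr R2, R2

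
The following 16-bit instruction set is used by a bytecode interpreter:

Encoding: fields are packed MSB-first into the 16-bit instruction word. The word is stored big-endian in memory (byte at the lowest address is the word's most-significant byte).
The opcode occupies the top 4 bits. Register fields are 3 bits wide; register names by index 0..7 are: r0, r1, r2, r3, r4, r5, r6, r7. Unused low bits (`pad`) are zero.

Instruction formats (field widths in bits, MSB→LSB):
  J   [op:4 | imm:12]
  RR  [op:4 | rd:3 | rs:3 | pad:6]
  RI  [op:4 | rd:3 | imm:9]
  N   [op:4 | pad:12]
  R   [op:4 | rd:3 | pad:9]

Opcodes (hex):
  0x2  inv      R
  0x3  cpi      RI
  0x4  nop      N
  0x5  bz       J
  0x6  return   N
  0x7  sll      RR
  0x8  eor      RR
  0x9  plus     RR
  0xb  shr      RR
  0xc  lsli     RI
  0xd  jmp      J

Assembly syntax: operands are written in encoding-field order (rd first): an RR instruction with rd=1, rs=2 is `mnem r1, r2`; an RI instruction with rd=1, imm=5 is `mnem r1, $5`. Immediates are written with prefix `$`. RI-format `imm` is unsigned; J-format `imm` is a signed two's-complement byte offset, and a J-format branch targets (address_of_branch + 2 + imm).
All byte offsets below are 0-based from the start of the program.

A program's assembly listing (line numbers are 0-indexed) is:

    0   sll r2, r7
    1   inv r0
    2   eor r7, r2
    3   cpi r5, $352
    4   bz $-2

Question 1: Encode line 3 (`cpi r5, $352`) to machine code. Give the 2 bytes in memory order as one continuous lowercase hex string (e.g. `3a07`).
L3: cpi op=0x3:4|rd=5:3|imm=352:9 ⇒ 0x3b60 ⇒ big 3b 60

3b60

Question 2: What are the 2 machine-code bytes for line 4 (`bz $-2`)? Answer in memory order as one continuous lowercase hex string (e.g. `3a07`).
L4: bz op=0x5:4|imm=-2:12 ⇒ 0x5ffe ⇒ big 5f fe

5ffe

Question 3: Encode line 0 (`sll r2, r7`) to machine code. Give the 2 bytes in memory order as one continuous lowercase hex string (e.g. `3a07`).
L0: sll op=0x7:4|rd=2:3|rs=7:3|pad=0:6 ⇒ 0x75c0 ⇒ big 75 c0

75c0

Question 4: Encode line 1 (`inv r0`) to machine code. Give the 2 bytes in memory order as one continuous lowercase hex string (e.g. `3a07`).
1. inv fields op=0x2:4|rd=0:3|pad=0:9 → word 2000h → 20 00

2000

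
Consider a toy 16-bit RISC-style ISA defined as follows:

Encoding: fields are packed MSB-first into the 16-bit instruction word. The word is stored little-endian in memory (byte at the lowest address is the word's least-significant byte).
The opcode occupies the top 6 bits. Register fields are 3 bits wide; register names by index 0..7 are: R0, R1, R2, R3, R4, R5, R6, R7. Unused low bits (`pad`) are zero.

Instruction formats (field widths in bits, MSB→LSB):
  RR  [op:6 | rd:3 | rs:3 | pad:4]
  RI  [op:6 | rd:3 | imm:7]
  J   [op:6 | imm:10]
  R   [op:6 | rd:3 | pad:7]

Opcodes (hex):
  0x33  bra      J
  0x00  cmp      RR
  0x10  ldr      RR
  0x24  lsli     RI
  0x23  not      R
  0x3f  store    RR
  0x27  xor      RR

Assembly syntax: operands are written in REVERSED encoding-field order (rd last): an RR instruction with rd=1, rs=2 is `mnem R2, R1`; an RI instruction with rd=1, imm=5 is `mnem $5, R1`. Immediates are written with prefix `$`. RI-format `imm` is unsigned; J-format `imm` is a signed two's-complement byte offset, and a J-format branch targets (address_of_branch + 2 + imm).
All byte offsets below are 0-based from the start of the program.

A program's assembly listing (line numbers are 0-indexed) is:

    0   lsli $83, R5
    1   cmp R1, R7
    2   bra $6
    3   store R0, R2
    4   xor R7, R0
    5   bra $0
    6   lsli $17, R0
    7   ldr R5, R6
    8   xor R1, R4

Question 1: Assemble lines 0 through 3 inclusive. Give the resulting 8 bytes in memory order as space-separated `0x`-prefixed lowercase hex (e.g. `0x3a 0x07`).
0xd3 0x92 0x90 0x03 0x06 0xcc 0x00 0xfd

0. lsli fields op=0x24:6|rd=5:3|imm=83:7 → word 92d3h → d3 92
1. cmp fields op=0x0:6|rd=7:3|rs=1:3|pad=0:4 → word 0390h → 90 03
2. bra fields op=0x33:6|imm=6:10 → word cc06h → 06 cc
3. store fields op=0x3f:6|rd=2:3|rs=0:3|pad=0:4 → word fd00h → 00 fd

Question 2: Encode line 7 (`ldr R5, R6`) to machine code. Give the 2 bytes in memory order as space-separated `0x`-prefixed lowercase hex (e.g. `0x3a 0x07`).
L7: ldr op=0x10:6|rd=6:3|rs=5:3|pad=0:4 ⇒ 0x4350 ⇒ little 50 43

0x50 0x43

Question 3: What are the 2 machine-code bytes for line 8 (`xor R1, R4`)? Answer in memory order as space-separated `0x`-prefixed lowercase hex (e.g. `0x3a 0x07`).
0x10 0x9e

8. xor fields op=0x27:6|rd=4:3|rs=1:3|pad=0:4 → word 9e10h → 10 9e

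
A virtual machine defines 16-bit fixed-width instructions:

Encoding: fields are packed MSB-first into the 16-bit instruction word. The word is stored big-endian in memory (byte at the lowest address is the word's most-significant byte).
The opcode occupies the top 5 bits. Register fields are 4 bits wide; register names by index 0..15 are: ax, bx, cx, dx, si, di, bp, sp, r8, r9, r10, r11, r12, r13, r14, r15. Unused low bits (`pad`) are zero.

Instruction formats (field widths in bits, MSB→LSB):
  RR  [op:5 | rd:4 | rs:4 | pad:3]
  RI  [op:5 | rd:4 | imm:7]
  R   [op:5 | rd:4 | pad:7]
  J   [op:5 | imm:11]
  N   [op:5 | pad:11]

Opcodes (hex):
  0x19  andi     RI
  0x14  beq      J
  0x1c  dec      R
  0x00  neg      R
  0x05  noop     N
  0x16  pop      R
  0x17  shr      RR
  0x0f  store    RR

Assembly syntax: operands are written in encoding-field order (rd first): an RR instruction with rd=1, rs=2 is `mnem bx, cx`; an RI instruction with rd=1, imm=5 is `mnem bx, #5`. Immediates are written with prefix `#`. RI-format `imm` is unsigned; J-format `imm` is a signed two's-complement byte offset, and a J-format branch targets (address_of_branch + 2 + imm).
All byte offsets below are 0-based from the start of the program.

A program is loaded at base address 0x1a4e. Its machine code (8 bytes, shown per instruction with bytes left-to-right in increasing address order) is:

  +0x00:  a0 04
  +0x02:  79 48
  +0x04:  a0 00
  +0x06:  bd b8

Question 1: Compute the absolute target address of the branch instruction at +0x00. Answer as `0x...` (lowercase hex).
+0x00: a0 04 ⇒ word 0xa004 (big)
  opcode bits[15:11]=0x14: beq/J
  [10:0] imm=4 = #4
  target = base 0x1a4e + off 0x00 + 2 + imm 4 = 0x1a54

0x1a54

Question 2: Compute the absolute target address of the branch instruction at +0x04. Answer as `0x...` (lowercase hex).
0x1a54

@+04  big-endian(a0 00) = 0xa000
  opcode bits[15:11]=0x14: beq/J
  imm@[10:0]=0x0 ⇒ #0
  target = base 0x1a4e + off 0x04 + 2 + imm 0 = 0x1a54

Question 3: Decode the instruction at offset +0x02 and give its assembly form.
store cx, r9

@+02  big-endian(79 48) = 0x7948
  opcode bits[15:11]=0xf: store/RR
  [10:7] rd=2 = cx
  [6:3] rs=9 = r9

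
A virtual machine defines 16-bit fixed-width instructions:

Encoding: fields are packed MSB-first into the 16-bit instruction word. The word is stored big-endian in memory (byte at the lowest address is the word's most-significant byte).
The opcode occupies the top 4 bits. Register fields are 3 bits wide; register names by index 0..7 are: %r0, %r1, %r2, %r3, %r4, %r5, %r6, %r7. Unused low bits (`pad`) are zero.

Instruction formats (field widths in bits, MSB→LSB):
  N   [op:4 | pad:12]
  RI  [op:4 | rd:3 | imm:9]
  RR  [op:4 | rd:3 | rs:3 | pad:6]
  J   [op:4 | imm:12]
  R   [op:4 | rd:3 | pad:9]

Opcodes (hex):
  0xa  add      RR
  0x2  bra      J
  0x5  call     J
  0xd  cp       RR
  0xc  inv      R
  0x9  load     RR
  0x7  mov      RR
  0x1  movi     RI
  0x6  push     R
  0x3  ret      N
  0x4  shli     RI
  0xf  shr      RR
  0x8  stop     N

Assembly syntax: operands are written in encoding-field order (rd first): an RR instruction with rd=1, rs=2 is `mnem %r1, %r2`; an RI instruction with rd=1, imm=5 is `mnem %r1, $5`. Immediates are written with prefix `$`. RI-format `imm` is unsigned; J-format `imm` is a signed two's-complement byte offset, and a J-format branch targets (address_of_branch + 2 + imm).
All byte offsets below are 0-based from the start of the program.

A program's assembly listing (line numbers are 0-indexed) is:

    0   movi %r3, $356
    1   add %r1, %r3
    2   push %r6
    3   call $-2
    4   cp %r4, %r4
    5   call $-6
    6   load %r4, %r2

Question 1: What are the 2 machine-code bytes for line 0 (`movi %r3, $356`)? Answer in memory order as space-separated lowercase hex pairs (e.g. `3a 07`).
17 64

0. movi fields op=0x1:4|rd=3:3|imm=356:9 → word 1764h → 17 64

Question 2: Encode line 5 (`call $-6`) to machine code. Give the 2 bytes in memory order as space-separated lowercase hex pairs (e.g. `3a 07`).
5. call fields op=0x5:4|imm=-6:12 → word 5ffah → 5f fa

5f fa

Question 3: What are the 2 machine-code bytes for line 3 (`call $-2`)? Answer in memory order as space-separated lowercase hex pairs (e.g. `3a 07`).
5f fe

L3: call op=0x5:4|imm=-2:12 ⇒ 0x5ffe ⇒ big 5f fe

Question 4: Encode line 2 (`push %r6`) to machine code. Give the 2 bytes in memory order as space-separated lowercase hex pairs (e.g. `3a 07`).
L2: push op=0x6:4|rd=6:3|pad=0:9 ⇒ 0x6c00 ⇒ big 6c 00

6c 00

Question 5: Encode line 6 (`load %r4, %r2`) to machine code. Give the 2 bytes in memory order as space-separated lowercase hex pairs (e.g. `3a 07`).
98 80

line 6 (load): pack op=0x9:4|rd=4:3|rs=2:3|pad=0:6 = 0x9880; big→ 98 80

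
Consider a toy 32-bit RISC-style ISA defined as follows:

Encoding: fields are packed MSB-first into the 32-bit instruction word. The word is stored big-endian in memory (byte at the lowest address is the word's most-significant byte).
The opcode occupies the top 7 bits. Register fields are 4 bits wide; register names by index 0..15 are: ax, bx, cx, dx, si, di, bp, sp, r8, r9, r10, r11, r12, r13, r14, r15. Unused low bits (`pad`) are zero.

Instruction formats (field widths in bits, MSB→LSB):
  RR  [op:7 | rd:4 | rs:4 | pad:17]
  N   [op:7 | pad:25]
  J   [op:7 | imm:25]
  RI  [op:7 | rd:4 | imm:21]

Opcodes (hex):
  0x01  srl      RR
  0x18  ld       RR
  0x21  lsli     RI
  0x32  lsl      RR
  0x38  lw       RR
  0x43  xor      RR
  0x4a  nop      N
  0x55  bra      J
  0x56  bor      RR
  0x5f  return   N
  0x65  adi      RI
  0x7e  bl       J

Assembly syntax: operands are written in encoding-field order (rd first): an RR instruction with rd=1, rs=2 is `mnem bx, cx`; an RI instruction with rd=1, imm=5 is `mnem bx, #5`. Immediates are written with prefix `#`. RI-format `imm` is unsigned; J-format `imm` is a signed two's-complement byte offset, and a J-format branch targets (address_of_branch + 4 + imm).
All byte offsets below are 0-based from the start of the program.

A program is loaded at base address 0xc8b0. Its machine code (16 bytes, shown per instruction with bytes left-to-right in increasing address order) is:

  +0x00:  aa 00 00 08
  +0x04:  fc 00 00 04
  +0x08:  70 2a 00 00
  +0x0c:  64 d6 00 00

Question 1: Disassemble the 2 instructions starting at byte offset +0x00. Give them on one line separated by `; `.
bra #8; bl #4

off 0x00: read aa 00 00 08 as big → 0xaa000008
  opcode bits[31:25]=0x55: bra/J
  imm: (w>>0)&0x1ffffff=0x8 → #8
off 0x04: read fc 00 00 04 as big → 0xfc000004
  opcode bits[31:25]=0x7e: bl/J
  imm: (w>>0)&0x1ffffff=0x4 → #4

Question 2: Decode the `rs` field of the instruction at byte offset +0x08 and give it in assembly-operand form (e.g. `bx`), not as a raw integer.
di

@+08  big-endian(70 2a 00 00) = 0x702a0000
  top 7b → 0x38 → lw [RR]
  [24:21] rd=1 = bx
  [20:17] rs=5 = di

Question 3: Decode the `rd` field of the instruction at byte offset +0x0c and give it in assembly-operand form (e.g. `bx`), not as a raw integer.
bp

[0c] 64 d6 00 00 → 0x64d60000
  top 7b → 0x32 → lsl [RR]
  rd@[24:21]=0x6 ⇒ bp
  rs@[20:17]=0xb ⇒ r11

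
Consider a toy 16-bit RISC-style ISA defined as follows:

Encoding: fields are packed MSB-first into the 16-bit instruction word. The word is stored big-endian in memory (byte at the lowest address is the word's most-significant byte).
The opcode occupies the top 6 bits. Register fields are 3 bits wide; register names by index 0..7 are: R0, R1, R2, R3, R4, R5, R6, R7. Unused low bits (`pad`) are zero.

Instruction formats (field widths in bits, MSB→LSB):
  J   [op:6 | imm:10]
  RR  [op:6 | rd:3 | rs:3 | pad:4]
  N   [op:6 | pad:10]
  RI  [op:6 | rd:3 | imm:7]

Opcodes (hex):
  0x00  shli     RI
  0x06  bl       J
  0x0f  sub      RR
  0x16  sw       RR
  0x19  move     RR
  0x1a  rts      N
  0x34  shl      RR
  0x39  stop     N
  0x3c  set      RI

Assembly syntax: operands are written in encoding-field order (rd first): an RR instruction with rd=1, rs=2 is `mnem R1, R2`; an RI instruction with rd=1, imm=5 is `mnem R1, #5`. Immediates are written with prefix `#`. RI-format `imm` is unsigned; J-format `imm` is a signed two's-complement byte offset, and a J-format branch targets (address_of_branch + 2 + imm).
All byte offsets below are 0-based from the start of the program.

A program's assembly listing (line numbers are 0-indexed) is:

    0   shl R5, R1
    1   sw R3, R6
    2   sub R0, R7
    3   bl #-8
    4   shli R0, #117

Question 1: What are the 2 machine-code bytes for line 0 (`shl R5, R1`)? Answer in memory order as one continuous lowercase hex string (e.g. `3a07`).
0. shl fields op=0x34:6|rd=5:3|rs=1:3|pad=0:4 → word d290h → d2 90

d290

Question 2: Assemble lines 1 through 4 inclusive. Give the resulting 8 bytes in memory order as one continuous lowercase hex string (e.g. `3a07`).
59e03c701bf80075

1. sw fields op=0x16:6|rd=3:3|rs=6:3|pad=0:4 → word 59e0h → 59 e0
2. sub fields op=0xf:6|rd=0:3|rs=7:3|pad=0:4 → word 3c70h → 3c 70
3. bl fields op=0x6:6|imm=-8:10 → word 1bf8h → 1b f8
4. shli fields op=0x0:6|rd=0:3|imm=117:7 → word 0075h → 00 75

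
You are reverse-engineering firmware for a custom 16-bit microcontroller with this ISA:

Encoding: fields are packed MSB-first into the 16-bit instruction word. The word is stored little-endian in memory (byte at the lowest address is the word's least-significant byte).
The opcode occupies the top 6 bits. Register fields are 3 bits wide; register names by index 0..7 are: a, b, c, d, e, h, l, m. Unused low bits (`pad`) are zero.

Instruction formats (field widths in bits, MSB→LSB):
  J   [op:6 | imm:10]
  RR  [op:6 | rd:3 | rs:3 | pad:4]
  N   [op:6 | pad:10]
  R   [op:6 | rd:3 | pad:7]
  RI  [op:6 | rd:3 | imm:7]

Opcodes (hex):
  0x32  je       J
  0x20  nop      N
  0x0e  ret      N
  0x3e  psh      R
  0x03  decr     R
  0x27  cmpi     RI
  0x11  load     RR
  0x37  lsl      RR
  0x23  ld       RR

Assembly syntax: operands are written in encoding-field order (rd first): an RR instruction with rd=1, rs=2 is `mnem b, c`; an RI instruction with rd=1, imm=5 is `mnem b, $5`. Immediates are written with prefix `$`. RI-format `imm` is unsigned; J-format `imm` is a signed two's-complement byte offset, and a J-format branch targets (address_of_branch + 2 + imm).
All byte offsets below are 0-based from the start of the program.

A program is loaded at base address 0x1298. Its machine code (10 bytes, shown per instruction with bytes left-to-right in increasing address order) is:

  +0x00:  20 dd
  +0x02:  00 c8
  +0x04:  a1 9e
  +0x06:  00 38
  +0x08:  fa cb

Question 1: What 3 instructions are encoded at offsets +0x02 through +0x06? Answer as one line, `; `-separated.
off 0x02: read 00 c8 as little → 0xc800
  opcode bits[15:10]=0x32: je/J
  [9:0] imm=0 = $0
off 0x04: read a1 9e as little → 0x9ea1
  opcode bits[15:10]=0x27: cmpi/RI
  [9:7] rd=5 = h
  [6:0] imm=33 = $33
off 0x06: read 00 38 as little → 0x3800
  opcode bits[15:10]=0xe: ret/N

je $0; cmpi h, $33; ret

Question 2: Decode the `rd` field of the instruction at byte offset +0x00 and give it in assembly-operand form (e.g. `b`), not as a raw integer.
+0x00: 20 dd ⇒ word 0xdd20 (little)
  opcode bits[15:10]=0x37: lsl/RR
  rd: (w>>7)&0x7=0x2 → c
  rs: (w>>4)&0x7=0x2 → c

c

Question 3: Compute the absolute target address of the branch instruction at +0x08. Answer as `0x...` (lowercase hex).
0x129c

[08] fa cb → 0xcbfa
  opcode bits[15:10]=0x32: je/J
  [9:0] imm=1018 (s10→-6) = $-6
  target = base 0x1298 + off 0x08 + 2 + imm -6 = 0x129c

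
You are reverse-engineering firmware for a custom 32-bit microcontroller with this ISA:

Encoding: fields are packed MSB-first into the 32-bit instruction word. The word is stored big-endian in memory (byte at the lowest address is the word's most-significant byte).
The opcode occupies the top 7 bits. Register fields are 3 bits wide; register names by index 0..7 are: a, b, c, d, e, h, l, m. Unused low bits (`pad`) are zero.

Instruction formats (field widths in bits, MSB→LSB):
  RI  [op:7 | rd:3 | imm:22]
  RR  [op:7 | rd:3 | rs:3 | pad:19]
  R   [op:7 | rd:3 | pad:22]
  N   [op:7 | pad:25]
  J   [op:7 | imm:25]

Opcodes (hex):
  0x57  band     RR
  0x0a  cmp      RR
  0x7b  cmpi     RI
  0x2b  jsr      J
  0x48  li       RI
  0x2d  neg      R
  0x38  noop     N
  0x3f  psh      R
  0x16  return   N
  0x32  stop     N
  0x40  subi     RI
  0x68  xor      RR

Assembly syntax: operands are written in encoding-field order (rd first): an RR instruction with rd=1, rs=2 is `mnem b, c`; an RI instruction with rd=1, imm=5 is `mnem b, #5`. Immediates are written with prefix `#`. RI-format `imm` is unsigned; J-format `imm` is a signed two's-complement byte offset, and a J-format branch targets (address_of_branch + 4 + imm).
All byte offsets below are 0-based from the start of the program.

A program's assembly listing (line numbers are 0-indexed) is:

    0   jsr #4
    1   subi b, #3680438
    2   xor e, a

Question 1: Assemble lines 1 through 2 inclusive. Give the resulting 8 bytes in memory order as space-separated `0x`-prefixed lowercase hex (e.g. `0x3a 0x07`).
0x80 0x78 0x28 0xb6 0xd1 0x00 0x00 0x00

1. subi fields op=0x40:7|rd=1:3|imm=3680438:22 → word 807828b6h → 80 78 28 b6
2. xor fields op=0x68:7|rd=4:3|rs=0:3|pad=0:19 → word d1000000h → d1 00 00 00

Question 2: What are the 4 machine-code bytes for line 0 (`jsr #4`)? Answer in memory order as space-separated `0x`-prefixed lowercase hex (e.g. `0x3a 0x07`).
L0: jsr op=0x2b:7|imm=4:25 ⇒ 0x56000004 ⇒ big 56 00 00 04

0x56 0x00 0x00 0x04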